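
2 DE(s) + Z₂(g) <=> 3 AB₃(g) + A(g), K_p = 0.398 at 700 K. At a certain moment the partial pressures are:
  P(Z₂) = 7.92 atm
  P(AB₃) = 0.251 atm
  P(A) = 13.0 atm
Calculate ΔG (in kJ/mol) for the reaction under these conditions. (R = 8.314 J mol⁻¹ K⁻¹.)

(DE is a pure solid — omitted from Q_p.)
Q_p = P(AB₃)³·P(A) / P(Z₂) = (0.251)³·(13.0) / (7.92) = 0.0260
ΔG = RT ln(Q_p/K_p) = (8.314 J mol⁻¹ K⁻¹)(700 K) × ln(0.0260/0.398)
   = (5.820 kJ/mol)(-2.728) = -15.9 kJ/mol
ΔG < 0, so the forward reaction is spontaneous (proceeds forward).

ΔG = -15.9 kJ/mol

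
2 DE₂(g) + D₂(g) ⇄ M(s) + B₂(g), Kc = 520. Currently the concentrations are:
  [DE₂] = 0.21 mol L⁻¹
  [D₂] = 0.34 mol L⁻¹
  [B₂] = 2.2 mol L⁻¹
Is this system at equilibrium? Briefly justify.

no; Q < K, reaction proceeds forward

(M is a pure solid — omitted from Qc.)
Qc = [B₂] / ([DE₂]²·[D₂]) = (2.2) / ((0.21)²·(0.34)) = 150
Qc = 150 < Kc = 520: net forward reaction.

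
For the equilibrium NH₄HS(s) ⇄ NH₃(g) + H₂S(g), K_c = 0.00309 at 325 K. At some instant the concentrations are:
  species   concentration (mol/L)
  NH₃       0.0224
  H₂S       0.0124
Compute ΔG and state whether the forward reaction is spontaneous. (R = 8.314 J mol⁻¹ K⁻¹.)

ΔG = -6.51 kJ/mol; the forward reaction is spontaneous

(NH₄HS is a pure solid — omitted from Q_c.)
Q_c = [NH₃]·[H₂S] = (0.0224)·(0.0124) = 2.78e-4
ΔG = RT ln(Q_c/K_c) = (8.314 J mol⁻¹ K⁻¹)(325 K) × ln(2.78e-4/0.00309)
   = (2.702 kJ/mol)(-2.408) = -6.51 kJ/mol
ΔG < 0, so the forward reaction is spontaneous (proceeds forward).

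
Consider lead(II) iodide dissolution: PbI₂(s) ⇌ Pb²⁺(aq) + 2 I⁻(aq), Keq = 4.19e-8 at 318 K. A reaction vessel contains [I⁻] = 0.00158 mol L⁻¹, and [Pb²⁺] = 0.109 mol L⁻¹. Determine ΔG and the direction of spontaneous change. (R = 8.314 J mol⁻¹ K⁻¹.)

ΔG = 4.95 kJ/mol; the forward reaction is non-spontaneous

(PbI₂ is a pure solid — omitted from Q.)
Q = [Pb²⁺]·[I⁻]² = (0.109)·(0.00158)² = 2.72e-7
ΔG = RT ln(Q/Keq) = (8.314 J mol⁻¹ K⁻¹)(318 K) × ln(2.72e-7/4.19e-8)
   = (2.644 kJ/mol)(1.871) = 4.95 kJ/mol
ΔG > 0, so the forward reaction is non-spontaneous (proceeds in reverse).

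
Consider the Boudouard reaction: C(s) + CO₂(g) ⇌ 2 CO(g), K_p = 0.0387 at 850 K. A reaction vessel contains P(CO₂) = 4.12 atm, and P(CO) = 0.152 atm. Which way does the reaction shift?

(C is a pure solid — omitted from Q_p.)
Q_p = P(CO)² / P(CO₂) = (0.152)² / (4.12) = 0.00561
Q_p = 0.00561 < K_p = 0.0387, so the forward reaction proceeds.

toward products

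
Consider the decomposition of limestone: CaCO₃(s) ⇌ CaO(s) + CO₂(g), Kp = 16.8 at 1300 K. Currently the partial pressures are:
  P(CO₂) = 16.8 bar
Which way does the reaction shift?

(CaCO₃, CaO are pure solids — omitted from Qp.)
Qp = P(CO₂) = 16.8
Qp = 16.8 = Kp, so the system is already at equilibrium.

no net change (already at equilibrium)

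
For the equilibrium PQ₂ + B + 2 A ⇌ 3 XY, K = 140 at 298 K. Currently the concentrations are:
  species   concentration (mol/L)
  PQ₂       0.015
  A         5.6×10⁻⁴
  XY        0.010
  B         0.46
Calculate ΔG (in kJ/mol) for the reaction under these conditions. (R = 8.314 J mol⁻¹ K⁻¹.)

Q = [XY]³ / ([PQ₂]·[B]·[A]²) = (0.010)³ / ((0.015)·(0.46)·(5.6×10⁻⁴)²) = 462
ΔG = RT ln(Q/K) = (8.314 J mol⁻¹ K⁻¹)(298 K) × ln(462/140)
   = (2.478 kJ/mol)(1.194) = 2.96 kJ/mol
ΔG > 0, so the forward reaction is non-spontaneous (proceeds in reverse).

ΔG = 2.96 kJ/mol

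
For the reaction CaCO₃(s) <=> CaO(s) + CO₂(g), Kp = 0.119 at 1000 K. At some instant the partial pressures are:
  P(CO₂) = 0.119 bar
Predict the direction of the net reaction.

neither direction; the system is at equilibrium

(CaCO₃, CaO are pure solids — omitted from Qp.)
Qp = P(CO₂) = 0.119
Qp = 0.119 = Kp, so the system is already at equilibrium.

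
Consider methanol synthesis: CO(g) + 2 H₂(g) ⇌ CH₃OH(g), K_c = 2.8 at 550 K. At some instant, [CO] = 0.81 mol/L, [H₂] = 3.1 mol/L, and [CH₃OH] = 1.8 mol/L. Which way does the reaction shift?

Q_c = [CH₃OH] / ([CO]·[H₂]²) = (1.8) / ((0.81)·(3.1)²) = 0.23
Q_c = 0.23 < K_c = 2.8, so the forward reaction proceeds.

in the forward direction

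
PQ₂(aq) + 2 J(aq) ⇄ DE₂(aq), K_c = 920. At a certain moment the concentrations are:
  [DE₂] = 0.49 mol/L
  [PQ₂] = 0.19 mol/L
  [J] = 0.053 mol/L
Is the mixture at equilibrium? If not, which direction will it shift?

Q_c = [DE₂] / ([PQ₂]·[J]²) = (0.49) / ((0.19)·(0.053)²) = 920
Q_c = 920 = K_c; the system is at equilibrium.

yes, at equilibrium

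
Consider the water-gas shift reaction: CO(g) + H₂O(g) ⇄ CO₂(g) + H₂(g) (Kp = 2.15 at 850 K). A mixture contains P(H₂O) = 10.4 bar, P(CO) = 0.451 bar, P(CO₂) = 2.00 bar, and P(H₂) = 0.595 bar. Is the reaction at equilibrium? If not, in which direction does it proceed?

toward products

Qp = P(CO₂)·P(H₂) / (P(CO)·P(H₂O)) = (2.00)·(0.595) / ((0.451)·(10.4)) = 0.254
Qp = 0.254 < Kp = 2.15, so the forward reaction proceeds.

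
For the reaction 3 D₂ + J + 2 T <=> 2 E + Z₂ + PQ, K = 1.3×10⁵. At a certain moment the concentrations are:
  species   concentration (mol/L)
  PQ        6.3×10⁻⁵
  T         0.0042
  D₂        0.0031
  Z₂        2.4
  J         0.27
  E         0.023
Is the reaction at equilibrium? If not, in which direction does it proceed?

in the reverse direction

Q = [E]²·[Z₂]·[PQ] / ([D₂]³·[J]·[T]²) = (0.023)²·(2.4)·(6.3×10⁻⁵) / ((0.0031)³·(0.27)·(0.0042)²) = 5.6×10⁵
Q = 5.6×10⁵ > K = 1.3×10⁵, so the reverse reaction proceeds.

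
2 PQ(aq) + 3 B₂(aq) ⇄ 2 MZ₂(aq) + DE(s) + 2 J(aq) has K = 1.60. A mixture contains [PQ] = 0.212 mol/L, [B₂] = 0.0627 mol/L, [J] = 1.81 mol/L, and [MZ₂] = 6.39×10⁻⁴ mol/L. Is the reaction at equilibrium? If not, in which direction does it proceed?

to the right

(DE is a pure solid — omitted from Q.)
Q = [MZ₂]²·[J]² / ([PQ]²·[B₂]³) = (6.39×10⁻⁴)²·(1.81)² / ((0.212)²·(0.0627)³) = 0.121
Q = 0.121 < K = 1.60, so the forward reaction proceeds.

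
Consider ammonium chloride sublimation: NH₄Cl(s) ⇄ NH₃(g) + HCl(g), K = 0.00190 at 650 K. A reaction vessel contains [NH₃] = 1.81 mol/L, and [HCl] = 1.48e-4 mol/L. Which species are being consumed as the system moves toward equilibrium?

(NH₄Cl is a pure solid — omitted from Q.)
Q = [NH₃]·[HCl] = (1.81)·(1.48e-4) = 2.68e-4
Q = 2.68e-4 < K = 0.00190: net forward reaction.

NH₄Cl (reactants)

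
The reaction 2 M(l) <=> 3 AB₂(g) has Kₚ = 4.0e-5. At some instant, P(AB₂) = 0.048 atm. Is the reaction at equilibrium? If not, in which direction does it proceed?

reverse (toward reactants)

(M is a pure liquid — omitted from Qₚ.)
Qₚ = P(AB₂)³ = (0.048)³ = 1.1e-4
Qₚ = 1.1e-4 > Kₚ = 4.0e-5, so the reverse reaction proceeds.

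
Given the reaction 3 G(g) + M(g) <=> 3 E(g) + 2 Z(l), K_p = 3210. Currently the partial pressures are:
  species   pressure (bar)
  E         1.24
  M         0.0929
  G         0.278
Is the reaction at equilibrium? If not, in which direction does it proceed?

(Z is a pure liquid — omitted from Q_p.)
Q_p = P(E)³ / (P(G)³·P(M)) = (1.24)³ / ((0.278)³·(0.0929)) = 955
Q_p = 955 < K_p = 3210, so the forward reaction proceeds.

forward (toward products)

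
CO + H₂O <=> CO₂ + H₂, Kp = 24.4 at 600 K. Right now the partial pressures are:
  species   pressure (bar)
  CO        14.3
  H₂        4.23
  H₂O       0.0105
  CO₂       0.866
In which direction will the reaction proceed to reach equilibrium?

Qp = P(CO₂)·P(H₂) / (P(CO)·P(H₂O)) = (0.866)·(4.23) / ((14.3)·(0.0105)) = 24.4
Qp = 24.4 = Kp, so the system is already at equilibrium.

at equilibrium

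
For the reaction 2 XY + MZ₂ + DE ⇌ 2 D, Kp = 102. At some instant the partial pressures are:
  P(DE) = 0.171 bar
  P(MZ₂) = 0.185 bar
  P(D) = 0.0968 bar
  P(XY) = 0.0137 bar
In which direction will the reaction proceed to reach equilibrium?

Qp = P(D)² / (P(XY)²·P(MZ₂)·P(DE)) = (0.0968)² / ((0.0137)²·(0.185)·(0.171)) = 1580
Qp = 1580 > Kp = 102, so the reverse reaction proceeds.

toward reactants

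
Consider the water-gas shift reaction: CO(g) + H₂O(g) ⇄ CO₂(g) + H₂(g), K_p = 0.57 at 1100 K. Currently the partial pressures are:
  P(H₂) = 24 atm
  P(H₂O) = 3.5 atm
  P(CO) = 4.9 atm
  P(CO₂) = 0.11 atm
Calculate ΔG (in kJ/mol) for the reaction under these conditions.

ΔG = -12.0 kJ/mol

Q_p = P(CO₂)·P(H₂) / (P(CO)·P(H₂O)) = (0.11)·(24) / ((4.9)·(3.5)) = 0.154
ΔG = RT ln(Q_p/K_p) = (8.314 J mol⁻¹ K⁻¹)(1100 K) × ln(0.154/0.57)
   = (9.145 kJ/mol)(-1.309) = -12.0 kJ/mol
ΔG < 0, so the forward reaction is spontaneous (proceeds forward).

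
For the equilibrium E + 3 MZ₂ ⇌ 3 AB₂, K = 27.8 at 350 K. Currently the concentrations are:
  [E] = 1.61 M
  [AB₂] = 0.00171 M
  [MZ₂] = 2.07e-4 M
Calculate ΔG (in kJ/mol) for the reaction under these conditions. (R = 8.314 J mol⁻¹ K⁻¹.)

Q = [AB₂]³ / ([E]·[MZ₂]³) = (0.00171)³ / ((1.61)·(2.07e-4)³) = 350
ΔG = RT ln(Q/K) = (8.314 J mol⁻¹ K⁻¹)(350 K) × ln(350/27.8)
   = (2.910 kJ/mol)(2.533) = 7.37 kJ/mol
ΔG > 0, so the forward reaction is non-spontaneous (proceeds in reverse).

ΔG = 7.37 kJ/mol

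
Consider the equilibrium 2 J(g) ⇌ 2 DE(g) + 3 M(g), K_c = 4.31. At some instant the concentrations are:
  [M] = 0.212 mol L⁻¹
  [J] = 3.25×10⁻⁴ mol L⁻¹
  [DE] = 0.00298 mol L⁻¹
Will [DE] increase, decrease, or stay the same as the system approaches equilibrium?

Q_c = [DE]²·[M]³ / [J]² = (0.00298)²·(0.212)³ / (3.25×10⁻⁴)² = 0.801
Q_c = 0.801 < K_c = 4.31: net forward reaction.
DE is a product, so it increases.

increase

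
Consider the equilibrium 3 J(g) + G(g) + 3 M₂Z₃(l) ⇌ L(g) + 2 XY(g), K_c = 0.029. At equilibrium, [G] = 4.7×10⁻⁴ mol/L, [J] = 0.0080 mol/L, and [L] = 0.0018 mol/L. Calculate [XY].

[XY] = 6.2×10⁻⁵ mol/L

(M₂Z₃ is a pure liquid — omitted from K_c.)
At equilibrium, K_c = [L]·[XY]² / ([J]³·[G]) = 0.029.
(0.0018)·([XY])² / ((0.0080)³·(4.7×10⁻⁴)) = 0.029
[XY]² = 3.88×10⁻⁹ ⇒ [XY] = 6.2×10⁻⁵ mol/L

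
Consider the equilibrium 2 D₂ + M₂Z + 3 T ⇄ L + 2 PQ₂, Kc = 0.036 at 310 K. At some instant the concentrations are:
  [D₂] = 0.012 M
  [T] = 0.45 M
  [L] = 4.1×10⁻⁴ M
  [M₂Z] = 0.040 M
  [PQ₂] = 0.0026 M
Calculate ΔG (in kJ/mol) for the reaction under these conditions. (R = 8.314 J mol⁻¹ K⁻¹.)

Qc = [L]·[PQ₂]² / ([D₂]²·[M₂Z]·[T]³) = (4.1×10⁻⁴)·(0.0026)² / ((0.012)²·(0.040)·(0.45)³) = 0.00528
ΔG = RT ln(Qc/Kc) = (8.314 J mol⁻¹ K⁻¹)(310 K) × ln(0.00528/0.036)
   = (2.577 kJ/mol)(-1.920) = -4.95 kJ/mol
ΔG < 0, so the forward reaction is spontaneous (proceeds forward).

ΔG = -4.95 kJ/mol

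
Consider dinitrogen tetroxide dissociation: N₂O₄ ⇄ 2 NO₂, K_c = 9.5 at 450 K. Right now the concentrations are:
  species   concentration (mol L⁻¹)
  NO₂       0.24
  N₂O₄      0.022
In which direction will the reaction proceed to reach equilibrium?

toward products

Q_c = [NO₂]² / [N₂O₄] = (0.24)² / (0.022) = 2.6
Q_c = 2.6 < K_c = 9.5, so the forward reaction proceeds.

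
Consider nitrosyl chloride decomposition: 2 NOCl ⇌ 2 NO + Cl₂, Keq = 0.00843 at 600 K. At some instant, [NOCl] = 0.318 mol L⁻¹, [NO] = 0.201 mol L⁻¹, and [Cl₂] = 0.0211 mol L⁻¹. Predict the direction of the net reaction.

Q = [NO]²·[Cl₂] / [NOCl]² = (0.201)²·(0.0211) / (0.318)² = 0.00843
Q = 0.00843 = Keq, so the system is already at equilibrium.

no net change (already at equilibrium)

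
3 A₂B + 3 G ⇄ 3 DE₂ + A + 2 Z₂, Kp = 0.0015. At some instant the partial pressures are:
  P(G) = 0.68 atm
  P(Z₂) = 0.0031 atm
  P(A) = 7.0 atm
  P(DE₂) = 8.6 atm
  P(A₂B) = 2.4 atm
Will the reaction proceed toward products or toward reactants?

in the reverse direction

Qp = P(DE₂)³·P(A)·P(Z₂)² / (P(A₂B)³·P(G)³) = (8.6)³·(7.0)·(0.0031)² / ((2.4)³·(0.68)³) = 0.0098
Qp = 0.0098 > Kp = 0.0015, so the reverse reaction proceeds.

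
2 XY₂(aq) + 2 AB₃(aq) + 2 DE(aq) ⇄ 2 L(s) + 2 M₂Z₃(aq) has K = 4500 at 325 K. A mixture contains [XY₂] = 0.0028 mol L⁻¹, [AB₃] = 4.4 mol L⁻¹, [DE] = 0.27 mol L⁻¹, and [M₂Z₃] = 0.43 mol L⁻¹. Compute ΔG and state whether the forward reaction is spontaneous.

ΔG = 3.54 kJ/mol; the forward reaction is non-spontaneous

(L is a pure solid — omitted from Q.)
Q = [M₂Z₃]² / ([XY₂]²·[AB₃]²·[DE]²) = (0.43)² / ((0.0028)²·(4.4)²·(0.27)²) = 16700
ΔG = RT ln(Q/K) = (8.314 J mol⁻¹ K⁻¹)(325 K) × ln(16700/4500)
   = (2.702 kJ/mol)(1.311) = 3.54 kJ/mol
ΔG > 0, so the forward reaction is non-spontaneous (proceeds in reverse).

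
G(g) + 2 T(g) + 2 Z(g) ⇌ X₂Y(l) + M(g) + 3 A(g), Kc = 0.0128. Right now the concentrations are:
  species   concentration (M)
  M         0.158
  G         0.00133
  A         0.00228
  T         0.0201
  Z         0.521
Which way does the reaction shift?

(X₂Y is a pure liquid — omitted from Qc.)
Qc = [M]·[A]³ / ([G]·[T]²·[Z]²) = (0.158)·(0.00228)³ / ((0.00133)·(0.0201)²·(0.521)²) = 0.0128
Qc = 0.0128 = Kc, so the system is already at equilibrium.

no net change (already at equilibrium)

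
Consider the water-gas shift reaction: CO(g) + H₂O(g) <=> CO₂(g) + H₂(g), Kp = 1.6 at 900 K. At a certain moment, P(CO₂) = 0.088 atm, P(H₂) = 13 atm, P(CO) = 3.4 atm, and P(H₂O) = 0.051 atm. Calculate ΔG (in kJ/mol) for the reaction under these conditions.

Qp = P(CO₂)·P(H₂) / (P(CO)·P(H₂O)) = (0.088)·(13) / ((3.4)·(0.051)) = 6.60
ΔG = RT ln(Qp/Kp) = (8.314 J mol⁻¹ K⁻¹)(900 K) × ln(6.60/1.6)
   = (7.483 kJ/mol)(1.417) = 10.6 kJ/mol
ΔG > 0, so the forward reaction is non-spontaneous (proceeds in reverse).

ΔG = 10.6 kJ/mol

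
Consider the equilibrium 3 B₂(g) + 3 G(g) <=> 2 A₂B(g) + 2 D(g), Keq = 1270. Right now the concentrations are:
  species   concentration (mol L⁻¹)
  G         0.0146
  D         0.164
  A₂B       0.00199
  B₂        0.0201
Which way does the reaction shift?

Q = [A₂B]²·[D]² / ([B₂]³·[G]³) = (0.00199)²·(0.164)² / ((0.0201)³·(0.0146)³) = 4210
Q = 4210 > Keq = 1270, so the reverse reaction proceeds.

toward reactants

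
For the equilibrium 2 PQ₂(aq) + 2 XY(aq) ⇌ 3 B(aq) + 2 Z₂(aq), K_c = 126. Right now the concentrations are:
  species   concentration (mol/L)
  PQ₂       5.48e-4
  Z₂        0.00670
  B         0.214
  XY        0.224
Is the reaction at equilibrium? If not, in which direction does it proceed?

in the forward direction

Q_c = [B]³·[Z₂]² / ([PQ₂]²·[XY]²) = (0.214)³·(0.00670)² / ((5.48e-4)²·(0.224)²) = 29.2
Q_c = 29.2 < K_c = 126, so the forward reaction proceeds.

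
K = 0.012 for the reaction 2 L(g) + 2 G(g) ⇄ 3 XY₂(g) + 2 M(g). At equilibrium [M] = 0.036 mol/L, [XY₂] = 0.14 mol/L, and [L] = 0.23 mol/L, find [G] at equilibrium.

[G] = 0.075 mol/L

At equilibrium, K = [XY₂]³·[M]² / ([L]²·[G]²) = 0.012.
(0.14)³·(0.036)² / ((0.23)²·([G])²) = 0.012
[G]² = 0.00560 ⇒ [G] = 0.075 mol/L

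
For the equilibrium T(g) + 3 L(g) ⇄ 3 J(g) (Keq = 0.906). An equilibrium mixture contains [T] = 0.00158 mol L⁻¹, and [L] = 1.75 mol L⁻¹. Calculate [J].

At equilibrium, Keq = [J]³ / ([T]·[L]³) = 0.906.
([J])³ / ((0.00158)·(1.75)³) = 0.906
[J]³ = 0.00767 ⇒ [J] = 0.197 mol L⁻¹

[J] = 0.197 mol L⁻¹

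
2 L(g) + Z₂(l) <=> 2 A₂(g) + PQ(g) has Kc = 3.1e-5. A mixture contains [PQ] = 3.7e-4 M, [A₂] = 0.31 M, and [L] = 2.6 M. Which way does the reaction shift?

to the right

(Z₂ is a pure liquid — omitted from Qc.)
Qc = [A₂]²·[PQ] / [L]² = (0.31)²·(3.7e-4) / (2.6)² = 5.3e-6
Qc = 5.3e-6 < Kc = 3.1e-5, so the forward reaction proceeds.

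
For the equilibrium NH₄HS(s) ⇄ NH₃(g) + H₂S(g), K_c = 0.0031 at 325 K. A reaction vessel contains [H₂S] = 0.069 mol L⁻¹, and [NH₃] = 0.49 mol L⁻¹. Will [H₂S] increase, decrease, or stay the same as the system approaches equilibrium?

decrease

(NH₄HS is a pure solid — omitted from Q_c.)
Q_c = [NH₃]·[H₂S] = (0.49)·(0.069) = 0.034
Q_c = 0.034 > K_c = 0.0031: net reverse reaction.
H₂S is a product, so it decreases.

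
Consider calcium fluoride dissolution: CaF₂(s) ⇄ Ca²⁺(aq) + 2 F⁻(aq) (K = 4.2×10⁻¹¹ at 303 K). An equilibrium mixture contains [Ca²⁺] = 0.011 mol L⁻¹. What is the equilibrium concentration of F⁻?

[F⁻] = 6.2×10⁻⁵ mol L⁻¹

(CaF₂ is a pure solid — omitted from K.)
At equilibrium, K = [Ca²⁺]·[F⁻]² = 4.2×10⁻¹¹.
(0.011)·([F⁻])² = 4.2×10⁻¹¹
[F⁻]² = 3.82×10⁻⁹ ⇒ [F⁻] = 6.2×10⁻⁵ mol L⁻¹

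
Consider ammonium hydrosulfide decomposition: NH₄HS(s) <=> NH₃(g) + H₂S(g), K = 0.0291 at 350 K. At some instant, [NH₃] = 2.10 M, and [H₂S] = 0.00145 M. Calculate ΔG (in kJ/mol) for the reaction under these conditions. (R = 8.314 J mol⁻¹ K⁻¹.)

(NH₄HS is a pure solid — omitted from Q.)
Q = [NH₃]·[H₂S] = (2.10)·(0.00145) = 0.00304
ΔG = RT ln(Q/K) = (8.314 J mol⁻¹ K⁻¹)(350 K) × ln(0.00304/0.0291)
   = (2.910 kJ/mol)(-2.259) = -6.57 kJ/mol
ΔG < 0, so the forward reaction is spontaneous (proceeds forward).

ΔG = -6.57 kJ/mol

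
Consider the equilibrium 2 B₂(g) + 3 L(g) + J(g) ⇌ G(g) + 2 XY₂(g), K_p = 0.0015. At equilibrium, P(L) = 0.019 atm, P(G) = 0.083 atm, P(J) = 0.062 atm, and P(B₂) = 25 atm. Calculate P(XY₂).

P(XY₂) = 0.0022 atm

At equilibrium, K_p = P(G)·P(XY₂)² / (P(B₂)²·P(L)³·P(J)) = 0.0015.
(0.083)·(P(XY₂))² / ((25)²·(0.019)³·(0.062)) = 0.0015
P(XY₂)² = 4.80×10⁻⁶ ⇒ P(XY₂) = 0.0022 atm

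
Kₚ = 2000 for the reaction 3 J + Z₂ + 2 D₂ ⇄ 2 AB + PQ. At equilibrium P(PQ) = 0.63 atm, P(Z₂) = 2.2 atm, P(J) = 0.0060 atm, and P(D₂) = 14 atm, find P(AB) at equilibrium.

At equilibrium, Kₚ = P(AB)²·P(PQ) / (P(J)³·P(Z₂)·P(D₂)²) = 2000.
(P(AB))²·(0.63) / ((0.0060)³·(2.2)·(14)²) = 2000
P(AB)² = 0.296 ⇒ P(AB) = 0.54 atm

P(AB) = 0.54 atm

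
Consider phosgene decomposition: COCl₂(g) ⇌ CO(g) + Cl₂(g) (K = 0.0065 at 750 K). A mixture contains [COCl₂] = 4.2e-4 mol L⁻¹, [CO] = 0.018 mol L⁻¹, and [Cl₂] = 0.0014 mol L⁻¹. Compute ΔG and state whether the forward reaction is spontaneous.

ΔG = 13.9 kJ/mol; the forward reaction is non-spontaneous

Q = [CO]·[Cl₂] / [COCl₂] = (0.018)·(0.0014) / (4.2e-4) = 0.0600
ΔG = RT ln(Q/K) = (8.314 J mol⁻¹ K⁻¹)(750 K) × ln(0.0600/0.0065)
   = (6.236 kJ/mol)(2.223) = 13.9 kJ/mol
ΔG > 0, so the forward reaction is non-spontaneous (proceeds in reverse).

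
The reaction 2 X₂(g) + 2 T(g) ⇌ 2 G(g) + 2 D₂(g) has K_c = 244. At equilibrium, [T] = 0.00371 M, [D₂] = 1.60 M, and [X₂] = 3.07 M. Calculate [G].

At equilibrium, K_c = [G]²·[D₂]² / ([X₂]²·[T]²) = 244.
([G])²·(1.60)² / ((3.07)²·(0.00371)²) = 244
[G]² = 0.0124 ⇒ [G] = 0.111 M

[G] = 0.111 M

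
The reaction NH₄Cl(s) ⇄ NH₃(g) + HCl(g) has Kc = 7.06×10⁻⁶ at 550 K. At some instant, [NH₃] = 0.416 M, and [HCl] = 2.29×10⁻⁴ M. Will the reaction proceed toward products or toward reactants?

to the left

(NH₄Cl is a pure solid — omitted from Qc.)
Qc = [NH₃]·[HCl] = (0.416)·(2.29×10⁻⁴) = 9.53×10⁻⁵
Qc = 9.53×10⁻⁵ > Kc = 7.06×10⁻⁶, so the reverse reaction proceeds.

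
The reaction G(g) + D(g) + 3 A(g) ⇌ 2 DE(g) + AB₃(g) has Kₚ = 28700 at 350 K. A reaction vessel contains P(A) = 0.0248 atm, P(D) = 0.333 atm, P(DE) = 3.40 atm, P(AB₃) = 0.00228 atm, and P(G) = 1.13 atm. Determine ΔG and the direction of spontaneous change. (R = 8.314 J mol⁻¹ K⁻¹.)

Qₚ = P(DE)²·P(AB₃) / (P(G)·P(D)·P(A)³) = (3.40)²·(0.00228) / ((1.13)·(0.333)·(0.0248)³) = 4590
ΔG = RT ln(Qₚ/Kₚ) = (8.314 J mol⁻¹ K⁻¹)(350 K) × ln(4590/28700)
   = (2.910 kJ/mol)(-1.833) = -5.33 kJ/mol
ΔG < 0, so the forward reaction is spontaneous (proceeds forward).

ΔG = -5.33 kJ/mol; the forward reaction is spontaneous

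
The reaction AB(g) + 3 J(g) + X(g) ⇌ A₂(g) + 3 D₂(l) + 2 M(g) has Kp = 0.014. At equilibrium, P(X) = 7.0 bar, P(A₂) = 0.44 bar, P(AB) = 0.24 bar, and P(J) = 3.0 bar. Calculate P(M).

(D₂ is a pure liquid — omitted from Kp.)
At equilibrium, Kp = P(A₂)·P(M)² / (P(AB)·P(J)³·P(X)) = 0.014.
(0.44)·(P(M))² / ((0.24)·(3.0)³·(7.0)) = 0.014
P(M)² = 1.44 ⇒ P(M) = 1.2 bar

P(M) = 1.2 bar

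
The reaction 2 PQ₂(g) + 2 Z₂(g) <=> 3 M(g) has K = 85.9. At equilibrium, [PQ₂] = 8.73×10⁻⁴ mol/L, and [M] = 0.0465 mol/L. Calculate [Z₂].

At equilibrium, K = [M]³ / ([PQ₂]²·[Z₂]²) = 85.9.
(0.0465)³ / ((8.73×10⁻⁴)²·([Z₂])²) = 85.9
[Z₂]² = 1.54 ⇒ [Z₂] = 1.24 mol/L

[Z₂] = 1.24 mol/L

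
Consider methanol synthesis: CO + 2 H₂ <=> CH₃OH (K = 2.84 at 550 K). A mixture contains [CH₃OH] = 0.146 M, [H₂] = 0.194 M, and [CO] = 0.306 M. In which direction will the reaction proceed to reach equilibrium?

toward reactants

Q = [CH₃OH] / ([CO]·[H₂]²) = (0.146) / ((0.306)·(0.194)²) = 12.7
Q = 12.7 > K = 2.84, so the reverse reaction proceeds.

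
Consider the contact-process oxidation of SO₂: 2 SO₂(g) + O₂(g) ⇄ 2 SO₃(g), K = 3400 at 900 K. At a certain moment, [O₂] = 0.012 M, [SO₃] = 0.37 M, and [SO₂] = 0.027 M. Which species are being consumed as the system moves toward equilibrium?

SO₃ (products)

Q = [SO₃]² / ([SO₂]²·[O₂]) = (0.37)² / ((0.027)²·(0.012)) = 16000
Q = 16000 > K = 3400: net reverse reaction.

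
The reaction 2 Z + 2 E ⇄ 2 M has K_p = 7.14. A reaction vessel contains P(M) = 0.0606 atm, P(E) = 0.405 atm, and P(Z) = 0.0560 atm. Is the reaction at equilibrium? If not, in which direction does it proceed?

neither direction; the system is at equilibrium

Q_p = P(M)² / (P(Z)²·P(E)²) = (0.0606)² / ((0.0560)²·(0.405)²) = 7.14
Q_p = 7.14 = K_p, so the system is already at equilibrium.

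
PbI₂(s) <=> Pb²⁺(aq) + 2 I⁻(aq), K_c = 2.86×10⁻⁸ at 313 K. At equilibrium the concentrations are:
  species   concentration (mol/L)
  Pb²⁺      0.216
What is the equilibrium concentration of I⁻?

[I⁻] = 3.64×10⁻⁴ mol/L

(PbI₂ is a pure solid — omitted from K_c.)
At equilibrium, K_c = [Pb²⁺]·[I⁻]² = 2.86×10⁻⁸.
(0.216)·([I⁻])² = 2.86×10⁻⁸
[I⁻]² = 1.32×10⁻⁷ ⇒ [I⁻] = 3.64×10⁻⁴ mol/L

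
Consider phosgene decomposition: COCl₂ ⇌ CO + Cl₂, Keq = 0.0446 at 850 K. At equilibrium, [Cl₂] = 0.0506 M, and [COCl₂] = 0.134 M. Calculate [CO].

[CO] = 0.118 M

At equilibrium, Keq = [CO]·[Cl₂] / [COCl₂] = 0.0446.
([CO])·(0.0506) / (0.134) = 0.0446
[CO] = 0.118 M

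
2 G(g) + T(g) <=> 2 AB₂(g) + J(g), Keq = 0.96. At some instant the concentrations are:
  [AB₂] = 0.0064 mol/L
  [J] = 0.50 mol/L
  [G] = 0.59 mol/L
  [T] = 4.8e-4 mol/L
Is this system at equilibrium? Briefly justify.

no; Q < K, reaction proceeds forward

Q = [AB₂]²·[J] / ([G]²·[T]) = (0.0064)²·(0.50) / ((0.59)²·(4.8e-4)) = 0.12
Q = 0.12 < Keq = 0.96: net forward reaction.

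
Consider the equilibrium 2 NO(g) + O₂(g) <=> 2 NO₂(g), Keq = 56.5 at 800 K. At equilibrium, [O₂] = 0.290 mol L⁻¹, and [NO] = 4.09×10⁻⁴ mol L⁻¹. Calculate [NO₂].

At equilibrium, Keq = [NO₂]² / ([NO]²·[O₂]) = 56.5.
([NO₂])² / ((4.09×10⁻⁴)²·(0.290)) = 56.5
[NO₂]² = 2.74×10⁻⁶ ⇒ [NO₂] = 0.00166 mol L⁻¹

[NO₂] = 0.00166 mol L⁻¹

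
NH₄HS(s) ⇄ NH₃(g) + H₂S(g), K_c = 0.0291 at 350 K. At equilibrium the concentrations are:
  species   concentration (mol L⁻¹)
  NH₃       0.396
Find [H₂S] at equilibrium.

[H₂S] = 0.0735 mol L⁻¹

(NH₄HS is a pure solid — omitted from K_c.)
At equilibrium, K_c = [NH₃]·[H₂S] = 0.0291.
(0.396)·([H₂S]) = 0.0291
[H₂S] = 0.0735 mol L⁻¹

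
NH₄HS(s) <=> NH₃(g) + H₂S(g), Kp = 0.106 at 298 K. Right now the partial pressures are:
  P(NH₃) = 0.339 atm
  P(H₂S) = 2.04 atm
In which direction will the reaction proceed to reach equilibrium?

in the reverse direction

(NH₄HS is a pure solid — omitted from Qp.)
Qp = P(NH₃)·P(H₂S) = (0.339)·(2.04) = 0.692
Qp = 0.692 > Kp = 0.106, so the reverse reaction proceeds.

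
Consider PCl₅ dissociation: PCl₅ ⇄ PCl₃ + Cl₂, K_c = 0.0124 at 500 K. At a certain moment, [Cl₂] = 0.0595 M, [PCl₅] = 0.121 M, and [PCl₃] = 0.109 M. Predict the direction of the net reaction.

Q_c = [PCl₃]·[Cl₂] / [PCl₅] = (0.109)·(0.0595) / (0.121) = 0.0536
Q_c = 0.0536 > K_c = 0.0124, so the reverse reaction proceeds.

to the left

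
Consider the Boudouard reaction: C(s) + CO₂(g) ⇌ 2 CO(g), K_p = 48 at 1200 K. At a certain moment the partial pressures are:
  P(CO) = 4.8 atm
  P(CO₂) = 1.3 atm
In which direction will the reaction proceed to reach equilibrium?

to the right

(C is a pure solid — omitted from Q_p.)
Q_p = P(CO)² / P(CO₂) = (4.8)² / (1.3) = 18
Q_p = 18 < K_p = 48, so the forward reaction proceeds.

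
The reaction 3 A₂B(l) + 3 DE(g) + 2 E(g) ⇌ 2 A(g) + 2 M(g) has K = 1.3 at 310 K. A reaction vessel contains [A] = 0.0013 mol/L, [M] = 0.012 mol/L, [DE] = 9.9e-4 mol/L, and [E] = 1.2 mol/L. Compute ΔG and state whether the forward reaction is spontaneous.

ΔG = -5.18 kJ/mol; the forward reaction is spontaneous

(A₂B is a pure liquid — omitted from Q.)
Q = [A]²·[M]² / ([DE]³·[E]²) = (0.0013)²·(0.012)² / ((9.9e-4)³·(1.2)²) = 0.174
ΔG = RT ln(Q/K) = (8.314 J mol⁻¹ K⁻¹)(310 K) × ln(0.174/1.3)
   = (2.577 kJ/mol)(-2.011) = -5.18 kJ/mol
ΔG < 0, so the forward reaction is spontaneous (proceeds forward).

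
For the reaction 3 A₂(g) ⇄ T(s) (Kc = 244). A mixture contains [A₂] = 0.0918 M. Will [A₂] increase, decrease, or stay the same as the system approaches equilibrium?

increase

(T is a pure solid — omitted from Qc.)
Qc = 1 / [A₂]³ = 1 / (0.0918)³ = 1290
Qc = 1290 > Kc = 244: net reverse reaction.
A₂ is a reactant, so it increases.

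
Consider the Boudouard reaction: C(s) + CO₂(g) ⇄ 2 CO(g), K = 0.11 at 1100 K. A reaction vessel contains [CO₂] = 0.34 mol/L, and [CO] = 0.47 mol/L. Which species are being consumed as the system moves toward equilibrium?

(C is a pure solid — omitted from Q.)
Q = [CO]² / [CO₂] = (0.47)² / (0.34) = 0.65
Q = 0.65 > K = 0.11: net reverse reaction.

CO (products)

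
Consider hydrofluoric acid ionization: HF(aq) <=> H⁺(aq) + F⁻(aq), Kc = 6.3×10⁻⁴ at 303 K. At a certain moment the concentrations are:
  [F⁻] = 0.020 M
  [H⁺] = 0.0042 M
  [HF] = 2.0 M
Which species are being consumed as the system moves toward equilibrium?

Qc = [H⁺]·[F⁻] / [HF] = (0.0042)·(0.020) / (2.0) = 4.2×10⁻⁵
Qc = 4.2×10⁻⁵ < Kc = 6.3×10⁻⁴: net forward reaction.

HF (reactants)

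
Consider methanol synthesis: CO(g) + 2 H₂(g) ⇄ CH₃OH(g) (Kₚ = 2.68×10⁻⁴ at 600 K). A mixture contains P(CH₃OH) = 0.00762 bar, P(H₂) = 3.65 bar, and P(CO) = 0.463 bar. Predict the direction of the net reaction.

Qₚ = P(CH₃OH) / (P(CO)·P(H₂)²) = (0.00762) / ((0.463)·(3.65)²) = 0.00124
Qₚ = 0.00124 > Kₚ = 2.68×10⁻⁴, so the reverse reaction proceeds.

toward reactants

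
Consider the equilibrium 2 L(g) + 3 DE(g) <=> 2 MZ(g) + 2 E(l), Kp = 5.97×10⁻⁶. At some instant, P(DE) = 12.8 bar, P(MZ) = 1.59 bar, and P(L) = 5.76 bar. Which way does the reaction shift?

(E is a pure liquid — omitted from Qp.)
Qp = P(MZ)² / (P(L)²·P(DE)³) = (1.59)² / ((5.76)²·(12.8)³) = 3.63×10⁻⁵
Qp = 3.63×10⁻⁵ > Kp = 5.97×10⁻⁶, so the reverse reaction proceeds.

to the left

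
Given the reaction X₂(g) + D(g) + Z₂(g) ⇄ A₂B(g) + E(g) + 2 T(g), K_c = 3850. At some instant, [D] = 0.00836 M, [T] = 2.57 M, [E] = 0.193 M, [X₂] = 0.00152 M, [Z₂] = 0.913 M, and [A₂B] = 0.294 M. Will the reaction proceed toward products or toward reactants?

Q_c = [A₂B]·[E]·[T]² / ([X₂]·[D]·[Z₂]) = (0.294)·(0.193)·(2.57)² / ((0.00152)·(0.00836)·(0.913)) = 32300
Q_c = 32300 > K_c = 3850, so the reverse reaction proceeds.

in the reverse direction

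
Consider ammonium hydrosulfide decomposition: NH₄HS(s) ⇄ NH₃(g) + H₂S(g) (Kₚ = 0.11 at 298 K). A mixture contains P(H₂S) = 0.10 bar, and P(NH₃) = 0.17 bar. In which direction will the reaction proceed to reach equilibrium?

forward (toward products)

(NH₄HS is a pure solid — omitted from Qₚ.)
Qₚ = P(NH₃)·P(H₂S) = (0.17)·(0.10) = 0.017
Qₚ = 0.017 < Kₚ = 0.11, so the forward reaction proceeds.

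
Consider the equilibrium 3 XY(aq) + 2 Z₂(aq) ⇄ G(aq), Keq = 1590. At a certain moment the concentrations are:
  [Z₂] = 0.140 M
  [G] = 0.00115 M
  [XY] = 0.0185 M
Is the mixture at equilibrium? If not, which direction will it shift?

no; Q > K, reaction proceeds in reverse

Q = [G] / ([XY]³·[Z₂]²) = (0.00115) / ((0.0185)³·(0.140)²) = 9270
Q = 9270 > Keq = 1590: net reverse reaction.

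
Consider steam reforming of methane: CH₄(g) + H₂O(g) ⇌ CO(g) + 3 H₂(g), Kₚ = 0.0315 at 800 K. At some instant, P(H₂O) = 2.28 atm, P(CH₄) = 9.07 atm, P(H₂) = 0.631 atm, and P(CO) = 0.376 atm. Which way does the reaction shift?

in the forward direction

Qₚ = P(CO)·P(H₂)³ / (P(CH₄)·P(H₂O)) = (0.376)·(0.631)³ / ((9.07)·(2.28)) = 0.00457
Qₚ = 0.00457 < Kₚ = 0.0315, so the forward reaction proceeds.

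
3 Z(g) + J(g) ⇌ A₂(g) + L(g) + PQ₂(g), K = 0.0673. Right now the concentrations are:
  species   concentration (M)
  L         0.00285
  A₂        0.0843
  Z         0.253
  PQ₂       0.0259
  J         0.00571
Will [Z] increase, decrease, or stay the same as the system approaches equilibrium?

stay the same

Q = [A₂]·[L]·[PQ₂] / ([Z]³·[J]) = (0.0843)·(0.00285)·(0.0259) / ((0.253)³·(0.00571)) = 0.0673
Q = 0.0673 = K; the system is at equilibrium.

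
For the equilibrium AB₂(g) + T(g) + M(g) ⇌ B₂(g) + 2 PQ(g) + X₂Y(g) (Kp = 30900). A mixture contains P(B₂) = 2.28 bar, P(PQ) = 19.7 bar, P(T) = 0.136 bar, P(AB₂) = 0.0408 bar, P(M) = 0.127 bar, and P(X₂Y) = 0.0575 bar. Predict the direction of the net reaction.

reverse (toward reactants)

Qp = P(B₂)·P(PQ)²·P(X₂Y) / (P(AB₂)·P(T)·P(M)) = (2.28)·(19.7)²·(0.0575) / ((0.0408)·(0.136)·(0.127)) = 72200
Qp = 72200 > Kp = 30900, so the reverse reaction proceeds.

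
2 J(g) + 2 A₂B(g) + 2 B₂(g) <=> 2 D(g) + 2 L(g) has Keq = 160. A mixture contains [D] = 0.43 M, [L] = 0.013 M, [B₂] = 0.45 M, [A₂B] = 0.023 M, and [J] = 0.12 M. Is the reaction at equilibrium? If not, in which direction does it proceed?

toward products

Q = [D]²·[L]² / ([J]²·[A₂B]²·[B₂]²) = (0.43)²·(0.013)² / ((0.12)²·(0.023)²·(0.45)²) = 20
Q = 20 < Keq = 160, so the forward reaction proceeds.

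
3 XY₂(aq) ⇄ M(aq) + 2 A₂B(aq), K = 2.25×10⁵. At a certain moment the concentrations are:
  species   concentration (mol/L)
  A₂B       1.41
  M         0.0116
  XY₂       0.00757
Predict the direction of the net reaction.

in the forward direction

Q = [M]·[A₂B]² / [XY₂]³ = (0.0116)·(1.41)² / (0.00757)³ = 53200
Q = 53200 < K = 2.25×10⁵, so the forward reaction proceeds.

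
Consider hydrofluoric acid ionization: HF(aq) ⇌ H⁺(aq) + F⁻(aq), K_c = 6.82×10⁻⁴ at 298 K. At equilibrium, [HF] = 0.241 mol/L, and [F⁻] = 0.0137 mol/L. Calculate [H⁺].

[H⁺] = 0.0120 mol/L

At equilibrium, K_c = [H⁺]·[F⁻] / [HF] = 6.82×10⁻⁴.
([H⁺])·(0.0137) / (0.241) = 6.82×10⁻⁴
[H⁺] = 0.0120 mol/L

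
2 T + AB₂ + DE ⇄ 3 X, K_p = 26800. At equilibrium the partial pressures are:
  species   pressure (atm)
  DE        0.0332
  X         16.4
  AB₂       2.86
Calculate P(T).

At equilibrium, K_p = P(X)³ / (P(T)²·P(AB₂)·P(DE)) = 26800.
(16.4)³ / ((P(T))²·(2.86)·(0.0332)) = 26800
P(T)² = 1.73 ⇒ P(T) = 1.32 atm

P(T) = 1.32 atm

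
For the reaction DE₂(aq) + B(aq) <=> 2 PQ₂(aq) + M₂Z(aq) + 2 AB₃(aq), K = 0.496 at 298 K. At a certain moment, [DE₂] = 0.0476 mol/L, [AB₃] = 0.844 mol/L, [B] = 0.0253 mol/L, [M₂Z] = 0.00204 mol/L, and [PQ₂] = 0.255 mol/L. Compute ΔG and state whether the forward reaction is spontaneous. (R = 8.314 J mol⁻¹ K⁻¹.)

ΔG = -4.57 kJ/mol; the forward reaction is spontaneous

Q = [PQ₂]²·[M₂Z]·[AB₃]² / ([DE₂]·[B]) = (0.255)²·(0.00204)·(0.844)² / ((0.0476)·(0.0253)) = 0.0785
ΔG = RT ln(Q/K) = (8.314 J mol⁻¹ K⁻¹)(298 K) × ln(0.0785/0.496)
   = (2.478 kJ/mol)(-1.843) = -4.57 kJ/mol
ΔG < 0, so the forward reaction is spontaneous (proceeds forward).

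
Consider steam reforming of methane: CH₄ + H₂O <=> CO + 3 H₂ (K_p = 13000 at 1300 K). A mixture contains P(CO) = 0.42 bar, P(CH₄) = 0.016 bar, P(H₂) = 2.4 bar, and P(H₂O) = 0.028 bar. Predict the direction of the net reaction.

no net change (already at equilibrium)

Q_p = P(CO)·P(H₂)³ / (P(CH₄)·P(H₂O)) = (0.42)·(2.4)³ / ((0.016)·(0.028)) = 13000
Q_p = 13000 = K_p, so the system is already at equilibrium.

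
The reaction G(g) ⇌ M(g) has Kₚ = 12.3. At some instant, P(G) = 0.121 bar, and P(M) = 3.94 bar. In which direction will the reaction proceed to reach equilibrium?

Qₚ = P(M) / P(G) = (3.94) / (0.121) = 32.6
Qₚ = 32.6 > Kₚ = 12.3, so the reverse reaction proceeds.

in the reverse direction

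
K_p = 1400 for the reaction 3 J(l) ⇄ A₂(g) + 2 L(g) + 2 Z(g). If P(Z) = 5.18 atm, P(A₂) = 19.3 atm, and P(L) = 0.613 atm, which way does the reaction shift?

forward (toward products)

(J is a pure liquid — omitted from Q_p.)
Q_p = P(A₂)·P(L)²·P(Z)² = (19.3)·(0.613)²·(5.18)² = 195
Q_p = 195 < K_p = 1400, so the forward reaction proceeds.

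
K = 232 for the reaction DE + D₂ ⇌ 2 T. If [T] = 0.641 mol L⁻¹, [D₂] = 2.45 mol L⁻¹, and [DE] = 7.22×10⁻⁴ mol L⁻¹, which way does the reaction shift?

Q = [T]² / ([DE]·[D₂]) = (0.641)² / ((7.22×10⁻⁴)·(2.45)) = 232
Q = 232 = K, so the system is already at equilibrium.

no net change (already at equilibrium)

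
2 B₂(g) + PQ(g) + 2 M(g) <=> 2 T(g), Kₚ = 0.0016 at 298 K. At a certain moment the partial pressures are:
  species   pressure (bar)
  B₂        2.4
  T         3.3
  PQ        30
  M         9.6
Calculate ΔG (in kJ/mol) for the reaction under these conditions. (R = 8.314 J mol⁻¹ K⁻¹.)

Qₚ = P(T)² / (P(B₂)²·P(PQ)·P(M)²) = (3.3)² / ((2.4)²·(30)·(9.6)²) = 6.84×10⁻⁴
ΔG = RT ln(Qₚ/Kₚ) = (8.314 J mol⁻¹ K⁻¹)(298 K) × ln(6.84×10⁻⁴/0.0016)
   = (2.478 kJ/mol)(-0.8498) = -2.11 kJ/mol
ΔG < 0, so the forward reaction is spontaneous (proceeds forward).

ΔG = -2.11 kJ/mol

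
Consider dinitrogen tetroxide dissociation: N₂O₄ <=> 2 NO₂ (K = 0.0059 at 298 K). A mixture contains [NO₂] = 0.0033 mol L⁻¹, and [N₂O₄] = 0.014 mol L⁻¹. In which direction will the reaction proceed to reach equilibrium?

Q = [NO₂]² / [N₂O₄] = (0.0033)² / (0.014) = 7.8×10⁻⁴
Q = 7.8×10⁻⁴ < K = 0.0059, so the forward reaction proceeds.

toward products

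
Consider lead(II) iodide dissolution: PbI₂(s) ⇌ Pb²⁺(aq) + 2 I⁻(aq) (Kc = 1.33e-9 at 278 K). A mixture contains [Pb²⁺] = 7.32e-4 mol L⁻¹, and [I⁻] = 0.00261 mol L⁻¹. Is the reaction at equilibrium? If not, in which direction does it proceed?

(PbI₂ is a pure solid — omitted from Qc.)
Qc = [Pb²⁺]·[I⁻]² = (7.32e-4)·(0.00261)² = 4.99e-9
Qc = 4.99e-9 > Kc = 1.33e-9, so the reverse reaction proceeds.

reverse (toward reactants)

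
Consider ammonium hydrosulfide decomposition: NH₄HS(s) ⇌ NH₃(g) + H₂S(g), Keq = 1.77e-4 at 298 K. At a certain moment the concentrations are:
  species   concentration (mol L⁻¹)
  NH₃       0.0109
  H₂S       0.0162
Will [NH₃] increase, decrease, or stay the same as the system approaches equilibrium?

(NH₄HS is a pure solid — omitted from Q.)
Q = [NH₃]·[H₂S] = (0.0109)·(0.0162) = 1.77e-4
Q = 1.77e-4 = Keq; the system is at equilibrium.

stay the same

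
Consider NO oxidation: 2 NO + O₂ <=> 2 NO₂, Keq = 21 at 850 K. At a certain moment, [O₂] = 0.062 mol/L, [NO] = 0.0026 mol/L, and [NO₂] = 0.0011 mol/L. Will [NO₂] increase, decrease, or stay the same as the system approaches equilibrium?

increase

Q = [NO₂]² / ([NO]²·[O₂]) = (0.0011)² / ((0.0026)²·(0.062)) = 2.9
Q = 2.9 < Keq = 21: net forward reaction.
NO₂ is a product, so it increases.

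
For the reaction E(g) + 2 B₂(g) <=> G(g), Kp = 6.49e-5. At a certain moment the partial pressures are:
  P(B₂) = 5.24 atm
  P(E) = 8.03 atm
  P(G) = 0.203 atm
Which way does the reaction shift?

Qp = P(G) / (P(E)·P(B₂)²) = (0.203) / ((8.03)·(5.24)²) = 9.21e-4
Qp = 9.21e-4 > Kp = 6.49e-5, so the reverse reaction proceeds.

reverse (toward reactants)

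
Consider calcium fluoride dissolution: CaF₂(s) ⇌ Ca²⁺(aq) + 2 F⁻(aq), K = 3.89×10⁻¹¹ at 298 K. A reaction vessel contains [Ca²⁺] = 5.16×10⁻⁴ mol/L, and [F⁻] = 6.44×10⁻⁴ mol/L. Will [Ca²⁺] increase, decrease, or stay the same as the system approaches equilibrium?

decrease

(CaF₂ is a pure solid — omitted from Q.)
Q = [Ca²⁺]·[F⁻]² = (5.16×10⁻⁴)·(6.44×10⁻⁴)² = 2.14×10⁻¹⁰
Q = 2.14×10⁻¹⁰ > K = 3.89×10⁻¹¹: net reverse reaction.
Ca²⁺ is a product, so it decreases.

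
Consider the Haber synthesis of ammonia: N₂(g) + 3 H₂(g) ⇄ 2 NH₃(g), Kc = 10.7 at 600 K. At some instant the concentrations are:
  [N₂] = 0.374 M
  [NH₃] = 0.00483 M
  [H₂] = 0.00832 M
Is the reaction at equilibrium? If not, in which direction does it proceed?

Qc = [NH₃]² / ([N₂]·[H₂]³) = (0.00483)² / ((0.374)·(0.00832)³) = 108
Qc = 108 > Kc = 10.7, so the reverse reaction proceeds.

to the left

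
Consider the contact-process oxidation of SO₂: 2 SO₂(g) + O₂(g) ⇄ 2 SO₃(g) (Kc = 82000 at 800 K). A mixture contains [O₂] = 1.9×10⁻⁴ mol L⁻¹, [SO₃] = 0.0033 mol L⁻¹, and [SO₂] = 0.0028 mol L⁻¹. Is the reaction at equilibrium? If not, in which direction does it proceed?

Qc = [SO₃]² / ([SO₂]²·[O₂]) = (0.0033)² / ((0.0028)²·(1.9×10⁻⁴)) = 7300
Qc = 7300 < Kc = 82000, so the forward reaction proceeds.

toward products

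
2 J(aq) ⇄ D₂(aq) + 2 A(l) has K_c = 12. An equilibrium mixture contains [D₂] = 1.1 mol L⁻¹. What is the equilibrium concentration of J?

[J] = 0.30 mol L⁻¹

(A is a pure liquid — omitted from K_c.)
At equilibrium, K_c = [D₂] / [J]² = 12.
(1.1) / ([J])² = 12
[J]² = 0.0917 ⇒ [J] = 0.30 mol L⁻¹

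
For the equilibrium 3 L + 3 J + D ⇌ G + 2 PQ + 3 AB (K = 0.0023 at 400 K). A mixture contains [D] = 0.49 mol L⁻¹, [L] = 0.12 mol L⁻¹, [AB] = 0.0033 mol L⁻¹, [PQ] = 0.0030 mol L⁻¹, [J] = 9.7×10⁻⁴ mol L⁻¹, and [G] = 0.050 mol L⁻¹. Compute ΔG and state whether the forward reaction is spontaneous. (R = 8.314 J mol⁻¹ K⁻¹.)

Q = [G]·[PQ]²·[AB]³ / ([L]³·[J]³·[D]) = (0.050)·(0.0030)²·(0.0033)³ / ((0.12)³·(9.7×10⁻⁴)³·(0.49)) = 0.0209
ΔG = RT ln(Q/K) = (8.314 J mol⁻¹ K⁻¹)(400 K) × ln(0.0209/0.0023)
   = (3.326 kJ/mol)(2.207) = 7.34 kJ/mol
ΔG > 0, so the forward reaction is non-spontaneous (proceeds in reverse).

ΔG = 7.34 kJ/mol; the forward reaction is non-spontaneous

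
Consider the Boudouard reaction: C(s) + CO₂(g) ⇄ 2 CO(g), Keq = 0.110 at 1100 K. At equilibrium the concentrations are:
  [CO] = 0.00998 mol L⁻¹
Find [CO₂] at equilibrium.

[CO₂] = 9.05e-4 mol L⁻¹

(C is a pure solid — omitted from Keq.)
At equilibrium, Keq = [CO]² / [CO₂] = 0.110.
(0.00998)² / ([CO₂]) = 0.110
[CO₂] = 9.05e-4 mol L⁻¹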